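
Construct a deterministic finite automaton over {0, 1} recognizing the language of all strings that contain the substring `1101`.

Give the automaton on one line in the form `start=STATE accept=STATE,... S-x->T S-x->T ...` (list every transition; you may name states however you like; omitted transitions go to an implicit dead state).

start=A accept=E A-0->A A-1->B B-0->A B-1->C C-0->D C-1->C D-0->A D-1->E E-0->E E-1->E

States A..D record the length of the longest prefix of `1101` that matches the current input suffix. Reaching E means `1101` has been seen, and we stay there forever. Accept from E.
5 states suffice.
       0  1 
>  A   A  B 
   B   A  C 
   C   D  C 
   D   A  E 
 * E   E  E 
(> = start, * = accepting)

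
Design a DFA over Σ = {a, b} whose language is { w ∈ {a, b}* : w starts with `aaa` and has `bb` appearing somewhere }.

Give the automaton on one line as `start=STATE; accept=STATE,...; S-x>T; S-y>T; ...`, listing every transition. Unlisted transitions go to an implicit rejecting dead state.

Build one automaton per condition and run them in lockstep. The first has 5 states tracking whether the input so far still matches the prefix `aaa`; the second has 3 states tracking whether and how much of `bb` has been seen. A product state is a pair (one from each), accepting exactly when both do.
A 9-state machine:
        a   b  
>  S0   S1  S2 
   S1   S3  S2 
   S2   S4  S5 
   S3   S6  S2 
   S4   S4  S2 
   S5   S5  S5 
   S6   S6  S7 
   S7   S6  S8 
 * S8   S8  S8 
(> = start, * = accepting)

start=S0; accept=S8; S0-a>S1; S0-b>S2; S1-a>S3; S1-b>S2; S2-a>S4; S2-b>S5; S3-a>S6; S3-b>S2; S4-a>S4; S4-b>S2; S5-a>S5; S5-b>S5; S6-a>S6; S6-b>S7; S7-a>S6; S7-b>S8; S8-a>S8; S8-b>S8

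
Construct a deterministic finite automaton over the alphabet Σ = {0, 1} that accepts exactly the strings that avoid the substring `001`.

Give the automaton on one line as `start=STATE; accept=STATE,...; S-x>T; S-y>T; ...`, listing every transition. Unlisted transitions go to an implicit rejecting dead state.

This is the complement of 'contains `001`'. Use the same substring-matching states — S0 through S3 holding how much of `001` has just been matched — but flip the accepting set: everything except the trap S3 accepts.
        0   1  
>* S0   S1  S0 
 * S1   S2  S0 
 * S2   S2  S3 
   S3   S3  S3 
(> = start, * = accepting)

start=S0; accept=S0,S1,S2; S0-0>S1; S0-1>S0; S1-0>S2; S1-1>S0; S2-0>S2; S2-1>S3; S3-0>S3; S3-1>S3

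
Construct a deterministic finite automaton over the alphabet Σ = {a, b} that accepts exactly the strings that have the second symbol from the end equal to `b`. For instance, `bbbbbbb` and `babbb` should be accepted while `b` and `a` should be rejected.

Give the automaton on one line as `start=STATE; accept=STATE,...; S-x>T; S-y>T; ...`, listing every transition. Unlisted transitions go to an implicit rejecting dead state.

start=s0; accept=s5,s6; s0-a>s1; s0-b>s2; s1-a>s3; s1-b>s4; s2-a>s5; s2-b>s6; s3-a>s3; s3-b>s4; s4-a>s5; s4-b>s6; s5-a>s3; s5-b>s4; s6-a>s5; s6-b>s6

A DFA must remember the last 2 symbols (since which symbol is second-to-last isn't known until the input ends). Use one state per possible window of the last ≤2 symbols; accept from those whose window starts with `b`.
With 7 states:
        a   b  
>  s0   s1  s2 
   s1   s3  s4 
   s2   s5  s6 
   s3   s3  s4 
   s4   s5  s6 
 * s5   s3  s4 
 * s6   s5  s6 
(> = start, * = accepting)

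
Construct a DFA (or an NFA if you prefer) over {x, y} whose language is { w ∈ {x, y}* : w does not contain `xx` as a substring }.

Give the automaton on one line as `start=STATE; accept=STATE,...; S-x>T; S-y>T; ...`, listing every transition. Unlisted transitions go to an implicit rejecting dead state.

This is the complement of 'contains `xx`'. Use the same substring-matching states — q0 through q2 holding how much of `xx` has just been matched — but flip the accepting set: everything except the trap q2 accepts.
A 3-state machine:
        x   y  
>* q0   q1  q0 
 * q1   q2  q0 
   q2   q2  q2 
(> = start, * = accepting)

start=q0; accept=q0,q1; q0-x>q1; q0-y>q0; q1-x>q2; q1-y>q0; q2-x>q2; q2-y>q2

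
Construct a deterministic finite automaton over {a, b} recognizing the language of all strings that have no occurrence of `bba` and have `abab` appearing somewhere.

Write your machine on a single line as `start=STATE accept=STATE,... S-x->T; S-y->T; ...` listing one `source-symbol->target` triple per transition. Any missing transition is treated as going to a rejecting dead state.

start=q0; accept=q7,q9,q10; q0-a->q1; q0-b->q2; q1-a->q1; q1-b->q3; q2-a->q1; q2-b->q4; q3-a->q5; q3-b->q4; q4-a->q6; q4-b->q4; q5-a->q1; q5-b->q7; q6-a->q6; q6-b->q8; q7-a->q9; q7-b->q10; q8-a->q11; q8-b->q12; q9-a->q9; q9-b->q7; q10-a->q13; q10-b->q10; q11-a->q6; q11-b->q13; q12-a->q6; q12-b->q12; q13-a->q13; q13-b->q13

Run two small machines in parallel and take their product. The first has 4 states tracking partial matches of the forbidden pattern `bba`; the second has 5 states tracking whether and how much of `abab` has been seen. A product state is a pair (one from each), accepting exactly when both do.
          a    b  
>  q0     q1   q2 
   q1     q1   q3 
   q2     q1   q4 
   q3     q5   q4 
   q4     q6   q4 
   q5     q1   q7 
   q6     q6   q8 
 * q7     q9  q10 
   q8    q11  q12 
 * q9     q9   q7 
 * q10   q13  q10 
   q11    q6  q13 
   q12    q6  q12 
   q13   q13  q13 
(> = start, * = accepting)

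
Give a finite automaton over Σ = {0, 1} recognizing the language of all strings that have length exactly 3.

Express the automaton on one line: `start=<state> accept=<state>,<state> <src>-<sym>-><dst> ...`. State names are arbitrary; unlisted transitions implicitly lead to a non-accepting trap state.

start=A accept=D A-0->B A-1->B B-0->C B-1->C C-0->D C-1->D D-0->E D-1->E E-0->E E-1->E

We only need to distinguish lengths 0, 1, …, 3, and '>3'. Chain A → B → C → D → E on every symbol, with E looping. Accepting states: {D}.
A 5-state machine:
       0  1 
>  A   B  B 
   B   C  C 
   C   D  D 
 * D   E  E 
   E   E  E 
(> = start, * = accepting)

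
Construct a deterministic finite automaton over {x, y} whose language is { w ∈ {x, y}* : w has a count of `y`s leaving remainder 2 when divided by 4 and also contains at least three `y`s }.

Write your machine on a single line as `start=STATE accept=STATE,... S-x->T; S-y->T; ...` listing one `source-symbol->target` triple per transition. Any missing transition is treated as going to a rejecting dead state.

Run two small machines in parallel and take their product. The first has 4 states tracking the count of `y`s modulo 4; the second has 5 states tracking the count of `y`s, saturating at 4. A product state is a pair (one from each), accepting exactly when both do.
       x  y 
>  A   A  B 
   B   B  C 
   C   C  D 
   D   D  E 
   E   E  F 
   F   F  G 
 * G   G  H 
   H   H  E 
(> = start, * = accepting)

start=A; accept=G; A-x->A; A-y->B; B-x->B; B-y->C; C-x->C; C-y->D; D-x->D; D-y->E; E-x->E; E-y->F; F-x->F; F-y->G; G-x->G; G-y->H; H-x->H; H-y->E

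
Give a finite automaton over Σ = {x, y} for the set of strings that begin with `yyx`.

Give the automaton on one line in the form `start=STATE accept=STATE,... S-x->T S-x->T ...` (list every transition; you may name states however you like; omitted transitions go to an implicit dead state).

start=s0 accept=s3 s0-x->s4 s0-y->s1 s1-x->s4 s1-y->s2 s2-x->s3 s2-y->s4 s3-x->s3 s3-y->s3 s4-x->s4 s4-y->s4

Walk along `yyx` while the input agrees: from s0 take `y` to s1, and so on. Any deviation drops to the rejecting sink s4. Once s3 is reached the prefix is confirmed and every continuation is accepted.
With 5 states:
        x   y  
>  s0   s4  s1 
   s1   s4  s2 
   s2   s3  s4 
 * s3   s3  s3 
   s4   s4  s4 
(> = start, * = accepting)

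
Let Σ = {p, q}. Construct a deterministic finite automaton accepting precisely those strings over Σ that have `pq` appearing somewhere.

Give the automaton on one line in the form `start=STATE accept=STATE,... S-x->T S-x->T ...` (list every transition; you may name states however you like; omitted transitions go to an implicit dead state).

start=s0 accept=s2 s0-p->s1 s0-q->s0 s1-p->s1 s1-q->s2 s2-p->s2 s2-q->s2

States s0..s1 record the length of the longest prefix of `pq` that matches the current input suffix. Reaching s2 means `pq` has been seen, and we stay there forever. Accept from s2.
With 3 states:
        p   q  
>  s0   s1  s0 
   s1   s1  s2 
 * s2   s2  s2 
(> = start, * = accepting)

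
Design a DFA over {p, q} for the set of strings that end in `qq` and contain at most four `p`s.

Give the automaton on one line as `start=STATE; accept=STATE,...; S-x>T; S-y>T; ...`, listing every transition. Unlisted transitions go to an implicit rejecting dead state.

Handle the two conditions separately and then intersect. One (3 states) tracks how much of the suffix `qq` has currently been matched; the other (6 states) tracks the count of `p`s, saturating at 5. Each combined state is a pair, one component from each; accept when both components accept.
18 states suffice.
          p    q  
>  S0     S1   S2 
   S1     S3   S4 
   S2     S1   S5 
   S3     S6   S7 
   S4     S3   S8 
 * S5     S1   S5 
   S6     S9  S10 
   S7     S6  S11 
 * S8     S3   S8 
   S9    S12  S13 
   S10    S9  S14 
 * S11    S6  S11 
   S12   S12  S15 
   S13   S12  S16 
 * S14    S9  S14 
   S15   S12  S17 
 * S16   S12  S16 
   S17   S12  S17 
(> = start, * = accepting)

start=S0; accept=S5,S8,S11,S14,S16; S0-p>S1; S0-q>S2; S1-p>S3; S1-q>S4; S2-p>S1; S2-q>S5; S3-p>S6; S3-q>S7; S4-p>S3; S4-q>S8; S5-p>S1; S5-q>S5; S6-p>S9; S6-q>S10; S7-p>S6; S7-q>S11; S8-p>S3; S8-q>S8; S9-p>S12; S9-q>S13; S10-p>S9; S10-q>S14; S11-p>S6; S11-q>S11; S12-p>S12; S12-q>S15; S13-p>S12; S13-q>S16; S14-p>S9; S14-q>S14; S15-p>S12; S15-q>S17; S16-p>S12; S16-q>S16; S17-p>S12; S17-q>S17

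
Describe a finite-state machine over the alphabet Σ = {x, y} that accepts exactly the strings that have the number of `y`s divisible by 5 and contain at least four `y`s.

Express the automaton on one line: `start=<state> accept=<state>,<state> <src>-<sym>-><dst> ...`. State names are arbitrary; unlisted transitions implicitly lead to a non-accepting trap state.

Handle the two conditions separately and then intersect. The first has 5 states tracking the count of `y`s modulo 5; the second has 6 states tracking the count of `y`s, saturating at 5. A product state is a pair (one from each), accepting exactly when both do.
        x   y  
>  q0   q0  q1 
   q1   q1  q2 
   q2   q2  q3 
   q3   q3  q4 
   q4   q4  q5 
 * q5   q5  q6 
   q6   q6  q7 
   q7   q7  q8 
   q8   q8  q9 
   q9   q9  q5 
(> = start, * = accepting)

start=q0 accept=q5 q0-x->q0 q0-y->q1 q1-x->q1 q1-y->q2 q2-x->q2 q2-y->q3 q3-x->q3 q3-y->q4 q4-x->q4 q4-y->q5 q5-x->q5 q5-y->q6 q6-x->q6 q6-y->q7 q7-x->q7 q7-y->q8 q8-x->q8 q8-y->q9 q9-x->q9 q9-y->q5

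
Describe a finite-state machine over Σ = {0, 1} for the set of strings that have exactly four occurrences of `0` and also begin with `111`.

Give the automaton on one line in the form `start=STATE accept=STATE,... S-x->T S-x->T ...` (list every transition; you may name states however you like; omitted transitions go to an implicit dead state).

start=q0 accept=q8 q0-0->q1 q0-1->q2 q1-0->q1 q1-1->q1 q2-0->q1 q2-1->q3 q3-0->q1 q3-1->q4 q4-0->q5 q4-1->q4 q5-0->q6 q5-1->q5 q6-0->q7 q6-1->q6 q7-0->q8 q7-1->q7 q8-0->q1 q8-1->q8

Run two small machines in parallel and take their product. The first has 6 states tracking the count of `0`s, saturating at 5; the second has 5 states tracking whether the input so far still matches the prefix `111`. A product state is a pair (one from each), accepting exactly when both do. After merging equivalent states the machine shrinks.
9 states suffice.
        0   1  
>  q0   q1  q2 
   q1   q1  q1 
   q2   q1  q3 
   q3   q1  q4 
   q4   q5  q4 
   q5   q6  q5 
   q6   q7  q6 
   q7   q8  q7 
 * q8   q1  q8 
(> = start, * = accepting)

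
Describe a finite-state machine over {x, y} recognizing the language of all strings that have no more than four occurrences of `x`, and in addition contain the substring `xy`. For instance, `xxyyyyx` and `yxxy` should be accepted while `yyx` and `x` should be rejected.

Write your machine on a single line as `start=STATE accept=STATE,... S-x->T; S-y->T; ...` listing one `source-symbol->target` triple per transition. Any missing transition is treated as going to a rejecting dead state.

start=s0; accept=s3,s5,s7,s9; s0-x->s1; s0-y->s0; s1-x->s2; s1-y->s3; s2-x->s4; s2-y->s5; s3-x->s5; s3-y->s3; s4-x->s6; s4-y->s7; s5-x->s7; s5-y->s5; s6-x->s8; s6-y->s9; s7-x->s9; s7-y->s7; s8-x->s8; s8-y->s8; s9-x->s8; s9-y->s9

Run two small machines in parallel and take their product. One (6 states) tracks the count of `x`s, saturating at 5; the other (3 states) tracks whether and how much of `xy` has been seen. Each combined state is a pair, one component from each; accept when both components accept. After merging equivalent states the machine shrinks.
        x   y  
>  s0   s1  s0 
   s1   s2  s3 
   s2   s4  s5 
 * s3   s5  s3 
   s4   s6  s7 
 * s5   s7  s5 
   s6   s8  s9 
 * s7   s9  s7 
   s8   s8  s8 
 * s9   s8  s9 
(> = start, * = accepting)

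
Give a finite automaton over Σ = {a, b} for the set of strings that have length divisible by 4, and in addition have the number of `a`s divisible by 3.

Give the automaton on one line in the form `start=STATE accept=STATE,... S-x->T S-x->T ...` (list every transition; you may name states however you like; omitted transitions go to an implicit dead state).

Run two small machines in parallel and take their product. One (4 states) tracks the input length modulo 4; the other (3 states) tracks the count of `a`s modulo 3. Each combined state is a pair, one component from each; accept when both components accept.
A 12-state machine:
          a    b  
>* s0     s1   s2 
   s1     s3   s4 
   s2     s4   s5 
   s3     s6   s7 
   s4     s7   s8 
   s5     s8   s6 
   s6     s9   s0 
   s7     s0  s10 
   s8    s10   s9 
   s9    s11   s1 
   s10    s2  s11 
   s11    s5   s3 
(> = start, * = accepting)

start=s0 accept=s0 s0-a->s1 s0-b->s2 s1-a->s3 s1-b->s4 s2-a->s4 s2-b->s5 s3-a->s6 s3-b->s7 s4-a->s7 s4-b->s8 s5-a->s8 s5-b->s6 s6-a->s9 s6-b->s0 s7-a->s0 s7-b->s10 s8-a->s10 s8-b->s9 s9-a->s11 s9-b->s1 s10-a->s2 s10-b->s11 s11-a->s5 s11-b->s3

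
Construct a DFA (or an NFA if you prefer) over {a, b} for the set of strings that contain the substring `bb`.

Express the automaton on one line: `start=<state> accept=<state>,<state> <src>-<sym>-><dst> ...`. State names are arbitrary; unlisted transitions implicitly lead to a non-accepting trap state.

Track how much of `bb` has been matched so far: state q0 is no progress, q2 is the absorbing accept state reached once `bb` has occurred. Intermediate states record partial matches; on a mismatch, fall back to the longest reusable overlap.
3 states suffice.
        a   b  
>  q0   q0  q1 
   q1   q0  q2 
 * q2   q2  q2 
(> = start, * = accepting)

start=q0 accept=q2 q0-a->q0 q0-b->q1 q1-a->q0 q1-b->q2 q2-a->q2 q2-b->q2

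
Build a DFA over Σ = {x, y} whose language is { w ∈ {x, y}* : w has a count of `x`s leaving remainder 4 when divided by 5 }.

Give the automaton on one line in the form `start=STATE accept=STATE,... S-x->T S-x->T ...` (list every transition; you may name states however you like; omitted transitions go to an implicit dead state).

Keep the running count of `x`s modulo 5: each `x` advances along the cycle q0 → q1 → q2 → q3 → q4 → q0 while other symbols loop. Accept at q4.
With 5 states:
        x   y  
>  q0   q1  q0 
   q1   q2  q1 
   q2   q3  q2 
   q3   q4  q3 
 * q4   q0  q4 
(> = start, * = accepting)

start=q0 accept=q4 q0-x->q1 q0-y->q0 q1-x->q2 q1-y->q1 q2-x->q3 q2-y->q2 q3-x->q4 q3-y->q3 q4-x->q0 q4-y->q4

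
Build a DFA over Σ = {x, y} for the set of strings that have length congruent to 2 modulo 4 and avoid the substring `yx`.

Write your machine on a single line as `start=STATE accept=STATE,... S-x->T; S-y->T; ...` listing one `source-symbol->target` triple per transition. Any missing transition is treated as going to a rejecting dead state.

Build one automaton per condition and run them in lockstep. One (4 states) tracks the input length modulo 4; the other (3 states) tracks partial matches of the forbidden pattern `yx`. Each combined state is a pair, one component from each; accept when both components accept. After merging equivalent states the machine shrinks.
       x  y 
>  A   B  C 
   B   D  E 
   C   F  E 
 * D   G  H 
 * E   F  H 
   F   F  F 
   G   A  I 
   H   F  I 
   I   F  C 
(> = start, * = accepting)

start=A; accept=D,E; A-x->B; A-y->C; B-x->D; B-y->E; C-x->F; C-y->E; D-x->G; D-y->H; E-x->F; E-y->H; F-x->F; F-y->F; G-x->A; G-y->I; H-x->F; H-y->I; I-x->F; I-y->C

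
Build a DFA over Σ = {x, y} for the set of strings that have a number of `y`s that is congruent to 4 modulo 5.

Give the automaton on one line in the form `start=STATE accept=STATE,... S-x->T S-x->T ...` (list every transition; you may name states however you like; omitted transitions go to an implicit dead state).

Keep the running count of `y`s modulo 5: each `y` advances along the cycle s0 → s1 → s2 → s3 → s4 → s0 while other symbols loop. Accept at s4.
5 states suffice.
        x   y  
>  s0   s0  s1 
   s1   s1  s2 
   s2   s2  s3 
   s3   s3  s4 
 * s4   s4  s0 
(> = start, * = accepting)

start=s0 accept=s4 s0-x->s0 s0-y->s1 s1-x->s1 s1-y->s2 s2-x->s2 s2-y->s3 s3-x->s3 s3-y->s4 s4-x->s4 s4-y->s0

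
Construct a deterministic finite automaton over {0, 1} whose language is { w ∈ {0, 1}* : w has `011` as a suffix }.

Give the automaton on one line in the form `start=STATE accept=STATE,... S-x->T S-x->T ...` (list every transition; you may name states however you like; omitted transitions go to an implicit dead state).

start=S0 accept=S3 S0-0->S1 S0-1->S0 S1-0->S1 S1-1->S2 S2-0->S1 S2-1->S3 S3-0->S1 S3-1->S0

Let each state record the length of the longest suffix of the input read so far that is also a prefix of `011`. S1 means the last symbol is `0`; S2 means the last 2 symbols are `01`; S3 means the last 3 symbols are `011`. Accept only at S3, where the string currently ends in `011`.
        0   1  
>  S0   S1  S0 
   S1   S1  S2 
   S2   S1  S3 
 * S3   S1  S0 
(> = start, * = accepting)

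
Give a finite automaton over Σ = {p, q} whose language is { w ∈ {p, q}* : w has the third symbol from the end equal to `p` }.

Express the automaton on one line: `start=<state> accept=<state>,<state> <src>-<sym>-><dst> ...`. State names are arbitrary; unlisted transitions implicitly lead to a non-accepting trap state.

start=A accept=H,I,J,K A-p->B A-q->C B-p->D B-q->E C-p->F C-q->G D-p->H D-q->I E-p->J E-q->K F-p->L F-q->M G-p->N G-q->O H-p->H H-q->I I-p->J I-q->K J-p->L J-q->M K-p->N K-q->O L-p->H L-q->I M-p->J M-q->K N-p->L N-q->M O-p->N O-q->O

Because acceptance depends on a position counted from the end, the machine has to buffer the most recent 3 symbols. Make each state the string of the last up-to-3 symbols read; on input `x` shift the window left and append `x`. Accept when the buffered window has length 3 and begins with `p`.
A 15-state machine:
       p  q 
>  A   B  C 
   B   D  E 
   C   F  G 
   D   H  I 
   E   J  K 
   F   L  M 
   G   N  O 
 * H   H  I 
 * I   J  K 
 * J   L  M 
 * K   N  O 
   L   H  I 
   M   J  K 
   N   L  M 
   O   N  O 
(> = start, * = accepting)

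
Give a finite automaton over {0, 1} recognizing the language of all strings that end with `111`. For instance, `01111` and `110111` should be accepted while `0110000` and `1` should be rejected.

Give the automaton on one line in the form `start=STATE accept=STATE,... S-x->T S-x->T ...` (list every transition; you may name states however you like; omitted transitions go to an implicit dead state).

Let each state record the length of the longest suffix of the input read so far that is also a prefix of `111`. q1 means the last symbol is `1`; q2 means the last 2 symbols are `11`; q3 means the last 3 symbols are `111`. Accept only at q3, where the string currently ends in `111`.
        0   1  
>  q0   q0  q1 
   q1   q0  q2 
   q2   q0  q3 
 * q3   q0  q3 
(> = start, * = accepting)

start=q0 accept=q3 q0-0->q0 q0-1->q1 q1-0->q0 q1-1->q2 q2-0->q0 q2-1->q3 q3-0->q0 q3-1->q3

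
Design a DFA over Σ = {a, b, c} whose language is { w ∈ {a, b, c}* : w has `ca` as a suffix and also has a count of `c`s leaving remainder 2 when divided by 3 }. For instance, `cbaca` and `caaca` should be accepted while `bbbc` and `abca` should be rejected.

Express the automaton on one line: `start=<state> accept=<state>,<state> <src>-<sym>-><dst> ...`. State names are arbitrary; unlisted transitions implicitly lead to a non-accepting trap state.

start=s0 accept=s3 s0-a->s0 s0-b->s0 s0-c->s1 s1-a->s1 s1-b->s1 s1-c->s2 s2-a->s3 s2-b->s4 s2-c->s0 s3-a->s4 s3-b->s4 s3-c->s0 s4-a->s4 s4-b->s4 s4-c->s0

Handle the two conditions separately and then intersect. One (3 states) tracks how much of the suffix `ca` has currently been matched; the other (3 states) tracks the count of `c`s modulo 3. Each combined state is a pair, one component from each; accept when both components accept. Minimizing collapses redundant product states.
5 states suffice.
        a   b   c  
>  s0   s0  s0  s1 
   s1   s1  s1  s2 
   s2   s3  s4  s0 
 * s3   s4  s4  s0 
   s4   s4  s4  s0 
(> = start, * = accepting)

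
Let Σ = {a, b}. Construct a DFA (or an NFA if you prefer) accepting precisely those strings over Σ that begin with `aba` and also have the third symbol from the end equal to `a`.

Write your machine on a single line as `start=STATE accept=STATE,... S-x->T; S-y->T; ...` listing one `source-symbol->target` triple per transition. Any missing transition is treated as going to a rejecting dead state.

Build one automaton per condition and run them in lockstep. One (5 states) tracks whether the input so far still matches the prefix `aba`; the other (15 states) tracks the last 3 symbols read. Each combined state is a pair, one component from each; accept when both components accept. After merging equivalent states the machine shrinks.
With 12 states:
          a    b  
>  q0     q1   q2 
   q1     q2   q3 
   q2     q2   q2 
   q3     q4   q2 
 * q4     q5   q6 
   q5     q7   q8 
   q6     q4   q9 
 * q7     q7   q8 
 * q8     q4   q9 
 * q9    q10  q11 
   q10    q5   q6 
   q11   q10  q11 
(> = start, * = accepting)

start=q0; accept=q4,q7,q8,q9; q0-a->q1; q0-b->q2; q1-a->q2; q1-b->q3; q2-a->q2; q2-b->q2; q3-a->q4; q3-b->q2; q4-a->q5; q4-b->q6; q5-a->q7; q5-b->q8; q6-a->q4; q6-b->q9; q7-a->q7; q7-b->q8; q8-a->q4; q8-b->q9; q9-a->q10; q9-b->q11; q10-a->q5; q10-b->q6; q11-a->q10; q11-b->q11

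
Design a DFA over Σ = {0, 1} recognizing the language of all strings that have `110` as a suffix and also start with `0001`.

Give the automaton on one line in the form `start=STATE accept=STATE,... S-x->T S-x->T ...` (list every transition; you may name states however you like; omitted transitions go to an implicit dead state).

Run two small machines in parallel and take their product. The first has 4 states tracking how much of the suffix `110` has currently been matched; the second has 6 states tracking whether the input so far still matches the prefix `0001`. A product state is a pair (one from each), accepting exactly when both do.
With 12 states:
          0    1  
>  q0     q1   q2 
   q1     q3   q2 
   q2     q4   q5 
   q3     q6   q2 
   q4     q4   q2 
   q5     q7   q5 
   q6     q4   q8 
   q7     q4   q2 
   q8     q9  q10 
   q9     q9   q8 
   q10   q11  q10 
 * q11    q9   q8 
(> = start, * = accepting)

start=q0 accept=q11 q0-0->q1 q0-1->q2 q1-0->q3 q1-1->q2 q2-0->q4 q2-1->q5 q3-0->q6 q3-1->q2 q4-0->q4 q4-1->q2 q5-0->q7 q5-1->q5 q6-0->q4 q6-1->q8 q7-0->q4 q7-1->q2 q8-0->q9 q8-1->q10 q9-0->q9 q9-1->q8 q10-0->q11 q10-1->q10 q11-0->q9 q11-1->q8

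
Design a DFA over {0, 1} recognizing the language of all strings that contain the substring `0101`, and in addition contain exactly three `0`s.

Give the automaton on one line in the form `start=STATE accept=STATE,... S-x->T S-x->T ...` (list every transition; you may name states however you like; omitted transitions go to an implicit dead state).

Build one automaton per condition and run them in lockstep. One (5 states) tracks whether and how much of `0101` has been seen; the other (5 states) tracks the count of `0`s, saturating at 4. Each combined state is a pair, one component from each; accept when both components accept. Equivalent product states are then merged.
       0  1 
>  A   B  A 
   B   C  D 
   C   E  F 
   D   G  H 
   E   E  E 
   F   I  E 
   G   E  J 
   H   C  H 
   I   E  K 
   J   K  J 
 * K   E  K 
(> = start, * = accepting)

start=A accept=K A-0->B A-1->A B-0->C B-1->D C-0->E C-1->F D-0->G D-1->H E-0->E E-1->E F-0->I F-1->E G-0->E G-1->J H-0->C H-1->H I-0->E I-1->K J-0->K J-1->J K-0->E K-1->K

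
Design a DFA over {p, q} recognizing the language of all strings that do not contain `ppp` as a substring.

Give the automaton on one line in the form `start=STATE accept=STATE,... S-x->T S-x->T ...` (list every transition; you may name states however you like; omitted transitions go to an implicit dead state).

This is the complement of 'contains `ppp`'. Use the same substring-matching states — A through D holding how much of `ppp` has just been matched — but flip the accepting set: everything except the trap D accepts.
With 4 states:
       p  q 
>* A   B  A 
 * B   C  A 
 * C   D  A 
   D   D  D 
(> = start, * = accepting)

start=A accept=A,B,C A-p->B A-q->A B-p->C B-q->A C-p->D C-q->A D-p->D D-q->D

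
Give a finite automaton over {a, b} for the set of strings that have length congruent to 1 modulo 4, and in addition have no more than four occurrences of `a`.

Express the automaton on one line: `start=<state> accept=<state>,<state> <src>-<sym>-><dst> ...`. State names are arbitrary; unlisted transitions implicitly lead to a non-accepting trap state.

start=q0 accept=q1,q2,q15,q16,q17 q0-a->q1 q0-b->q2 q1-a->q3 q1-b->q4 q2-a->q4 q2-b->q5 q3-a->q6 q3-b->q7 q4-a->q7 q4-b->q8 q5-a->q8 q5-b->q9 q6-a->q10 q6-b->q11 q7-a->q11 q7-b->q12 q8-a->q12 q8-b->q13 q9-a->q13 q9-b->q0 q10-a->q14 q10-b->q15 q11-a->q15 q11-b->q16 q12-a->q16 q12-b->q17 q13-a->q17 q13-b->q1 q14-a->q18 q14-b->q18 q15-a->q18 q15-b->q19 q16-a->q19 q16-b->q20 q17-a->q20 q17-b->q3 q18-a->q21 q18-b->q21 q19-a->q21 q19-b->q22 q20-a->q22 q20-b->q6 q21-a->q23 q21-b->q23 q22-a->q23 q22-b->q10 q23-a->q14 q23-b->q14

Handle the two conditions separately and then intersect. The first has 4 states tracking the input length modulo 4; the second has 6 states tracking the count of `a`s, saturating at 5. A product state is a pair (one from each), accepting exactly when both do.
24 states suffice.
          a    b  
>  q0     q1   q2 
 * q1     q3   q4 
 * q2     q4   q5 
   q3     q6   q7 
   q4     q7   q8 
   q5     q8   q9 
   q6    q10  q11 
   q7    q11  q12 
   q8    q12  q13 
   q9    q13   q0 
   q10   q14  q15 
   q11   q15  q16 
   q12   q16  q17 
   q13   q17   q1 
   q14   q18  q18 
 * q15   q18  q19 
 * q16   q19  q20 
 * q17   q20   q3 
   q18   q21  q21 
   q19   q21  q22 
   q20   q22   q6 
   q21   q23  q23 
   q22   q23  q10 
   q23   q14  q14 
(> = start, * = accepting)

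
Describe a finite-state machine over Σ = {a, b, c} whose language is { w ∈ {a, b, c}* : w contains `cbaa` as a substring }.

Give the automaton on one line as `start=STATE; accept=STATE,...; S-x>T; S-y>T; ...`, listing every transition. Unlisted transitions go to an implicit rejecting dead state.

start=q0; accept=q4; q0-a>q0; q0-b>q0; q0-c>q1; q1-a>q0; q1-b>q2; q1-c>q1; q2-a>q3; q2-b>q0; q2-c>q1; q3-a>q4; q3-b>q0; q3-c>q1; q4-a>q4; q4-b>q4; q4-c>q4

Track how much of `cbaa` has been matched so far: state q0 is no progress, q4 is the absorbing accept state reached once `cbaa` has occurred. Intermediate states record partial matches; on a mismatch, fall back to the longest reusable overlap.
A 5-state machine:
        a   b   c  
>  q0   q0  q0  q1 
   q1   q0  q2  q1 
   q2   q3  q0  q1 
   q3   q4  q0  q1 
 * q4   q4  q4  q4 
(> = start, * = accepting)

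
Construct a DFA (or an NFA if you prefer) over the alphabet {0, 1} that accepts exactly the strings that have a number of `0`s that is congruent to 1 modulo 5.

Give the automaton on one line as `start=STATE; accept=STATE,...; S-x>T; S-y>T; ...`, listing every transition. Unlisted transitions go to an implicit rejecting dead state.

Keep the running count of `0`s modulo 5: each `0` advances along the cycle A → B → C → D → E → A while other symbols loop. Accept at B.
With 5 states:
       0  1 
>  A   B  A 
 * B   C  B 
   C   D  C 
   D   E  D 
   E   A  E 
(> = start, * = accepting)

start=A; accept=B; A-0>B; A-1>A; B-0>C; B-1>B; C-0>D; C-1>C; D-0>E; D-1>D; E-0>A; E-1>E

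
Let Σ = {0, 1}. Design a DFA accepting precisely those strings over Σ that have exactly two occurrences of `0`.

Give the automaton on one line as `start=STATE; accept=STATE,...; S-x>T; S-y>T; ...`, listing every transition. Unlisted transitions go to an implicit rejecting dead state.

start=S0; accept=S2; S0-0>S1; S0-1>S0; S1-0>S2; S1-1>S1; S2-0>S3; S2-1>S2; S3-0>S3; S3-1>S3

Count `0`s, saturating at 3: states S0 through S2 mean 0 through 2 `0`s seen; S3 means more than 2. Each `0` increments (capped at S3); other symbols loop. Accept from {S2}.
        0   1  
>  S0   S1  S0 
   S1   S2  S1 
 * S2   S3  S2 
   S3   S3  S3 
(> = start, * = accepting)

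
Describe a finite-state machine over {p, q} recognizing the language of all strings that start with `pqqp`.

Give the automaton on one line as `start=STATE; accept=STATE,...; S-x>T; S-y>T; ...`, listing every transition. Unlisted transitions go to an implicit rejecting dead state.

Check the first 4 symbols one by one: s0 through s3 record how many have matched `pqqp` so far; any wrong symbol goes to the dead state s5. After all 4 match we enter the accepting sink s4.
6 states suffice.
        p   q  
>  s0   s1  s5 
   s1   s5  s2 
   s2   s5  s3 
   s3   s4  s5 
 * s4   s4  s4 
   s5   s5  s5 
(> = start, * = accepting)

start=s0; accept=s4; s0-p>s1; s0-q>s5; s1-p>s5; s1-q>s2; s2-p>s5; s2-q>s3; s3-p>s4; s3-q>s5; s4-p>s4; s4-q>s4; s5-p>s5; s5-q>s5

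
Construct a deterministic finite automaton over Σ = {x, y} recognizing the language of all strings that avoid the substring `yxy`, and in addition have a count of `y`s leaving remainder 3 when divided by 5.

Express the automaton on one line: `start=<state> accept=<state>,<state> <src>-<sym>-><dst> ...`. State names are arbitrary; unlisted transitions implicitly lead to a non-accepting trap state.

start=q0 accept=q7,q10,q13 q0-x->q0 q0-y->q1 q1-x->q2 q1-y->q3 q2-x->q4 q2-y->q5 q3-x->q6 q3-y->q7 q4-x->q4 q4-y->q3 q5-x->q5 q5-y->q8 q6-x->q9 q6-y->q8 q7-x->q10 q7-y->q11 q8-x->q8 q8-y->q12 q9-x->q9 q9-y->q7 q10-x->q13 q10-y->q12 q11-x->q14 q11-y->q15 q12-x->q12 q12-y->q16 q13-x->q13 q13-y->q11 q14-x->q17 q14-y->q16 q15-x->q18 q15-y->q1 q16-x->q16 q16-y->q19 q17-x->q17 q17-y->q15 q18-x->q0 q18-y->q19 q19-x->q19 q19-y->q5

Run two small machines in parallel and take their product. The first has 4 states tracking partial matches of the forbidden pattern `yxy`; the second has 5 states tracking the count of `y`s modulo 5. A product state is a pair (one from each), accepting exactly when both do.
With 20 states:
          x    y  
>  q0     q0   q1 
   q1     q2   q3 
   q2     q4   q5 
   q3     q6   q7 
   q4     q4   q3 
   q5     q5   q8 
   q6     q9   q8 
 * q7    q10  q11 
   q8     q8  q12 
   q9     q9   q7 
 * q10   q13  q12 
   q11   q14  q15 
   q12   q12  q16 
 * q13   q13  q11 
   q14   q17  q16 
   q15   q18   q1 
   q16   q16  q19 
   q17   q17  q15 
   q18    q0  q19 
   q19   q19   q5 
(> = start, * = accepting)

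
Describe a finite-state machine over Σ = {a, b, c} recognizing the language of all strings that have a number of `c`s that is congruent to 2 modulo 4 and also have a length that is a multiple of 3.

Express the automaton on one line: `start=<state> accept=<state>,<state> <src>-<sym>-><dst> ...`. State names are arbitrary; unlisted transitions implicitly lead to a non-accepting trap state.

start=q0 accept=q7 q0-a->q1 q0-b->q1 q0-c->q2 q1-a->q3 q1-b->q3 q1-c->q4 q2-a->q4 q2-b->q4 q2-c->q5 q3-a->q0 q3-b->q0 q3-c->q6 q4-a->q6 q4-b->q6 q4-c->q7 q5-a->q7 q5-b->q7 q5-c->q8 q6-a->q2 q6-b->q2 q6-c->q9 q7-a->q9 q7-b->q9 q7-c->q10 q8-a->q10 q8-b->q10 q8-c->q1 q9-a->q5 q9-b->q5 q9-c->q11 q10-a->q11 q10-b->q11 q10-c->q3 q11-a->q8 q11-b->q8 q11-c->q0

Build one automaton per condition and run them in lockstep. The first has 4 states tracking the count of `c`s modulo 4; the second has 3 states tracking the input length modulo 3. A product state is a pair (one from each), accepting exactly when both do.
          a    b    c  
>  q0     q1   q1   q2 
   q1     q3   q3   q4 
   q2     q4   q4   q5 
   q3     q0   q0   q6 
   q4     q6   q6   q7 
   q5     q7   q7   q8 
   q6     q2   q2   q9 
 * q7     q9   q9  q10 
   q8    q10  q10   q1 
   q9     q5   q5  q11 
   q10   q11  q11   q3 
   q11    q8   q8   q0 
(> = start, * = accepting)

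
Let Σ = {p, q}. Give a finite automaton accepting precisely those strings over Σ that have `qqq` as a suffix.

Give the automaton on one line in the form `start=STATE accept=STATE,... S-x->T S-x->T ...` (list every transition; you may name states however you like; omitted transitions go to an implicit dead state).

start=S0 accept=S3 S0-p->S0 S0-q->S1 S1-p->S0 S1-q->S2 S2-p->S0 S2-q->S3 S3-p->S0 S3-q->S3

Let each state record the length of the longest suffix of the input read so far that is also a prefix of `qqq`. S1 means the last symbol is `q`; S2 means the last 2 symbols are `qq`; S3 means the last 3 symbols are `qqq`. Accept only at S3, where the string currently ends in `qqq`.
        p   q  
>  S0   S0  S1 
   S1   S0  S2 
   S2   S0  S3 
 * S3   S0  S3 
(> = start, * = accepting)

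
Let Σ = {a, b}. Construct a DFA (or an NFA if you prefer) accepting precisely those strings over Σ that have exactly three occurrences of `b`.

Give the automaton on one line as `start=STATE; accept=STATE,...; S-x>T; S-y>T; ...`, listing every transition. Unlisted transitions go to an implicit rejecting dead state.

start=q0; accept=q3; q0-a>q0; q0-b>q1; q1-a>q1; q1-b>q2; q2-a>q2; q2-b>q3; q3-a>q3; q3-b>q4; q4-a>q4; q4-b>q4

Only the number of `b`s matters, and only up to 4. Make a chain q0 → q1 → q2 → q3 → q4 advanced by each `b` (with q4 absorbing); every other symbol self-loops. The accepting set is {q3}.
A 5-state machine:
        a   b  
>  q0   q0  q1 
   q1   q1  q2 
   q2   q2  q3 
 * q3   q3  q4 
   q4   q4  q4 
(> = start, * = accepting)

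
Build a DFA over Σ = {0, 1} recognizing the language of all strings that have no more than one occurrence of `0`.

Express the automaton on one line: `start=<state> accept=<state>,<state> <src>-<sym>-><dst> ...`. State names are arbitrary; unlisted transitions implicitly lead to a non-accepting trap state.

start=S0 accept=S0,S1 S0-0->S1 S0-1->S0 S1-0->S2 S1-1->S1 S2-0->S2 S2-1->S2

Only the number of `0`s matters, and only up to 2. Make a chain S0 → S1 → S2 advanced by each `0` (with S2 absorbing); every other symbol self-loops. The accepting set is {S0, S1}.
3 states suffice.
        0   1  
>* S0   S1  S0 
 * S1   S2  S1 
   S2   S2  S2 
(> = start, * = accepting)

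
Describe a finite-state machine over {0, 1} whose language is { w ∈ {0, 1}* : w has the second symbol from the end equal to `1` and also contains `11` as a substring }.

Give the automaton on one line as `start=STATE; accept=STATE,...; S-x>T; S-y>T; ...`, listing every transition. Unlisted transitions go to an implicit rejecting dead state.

Run two small machines in parallel and take their product. The first has 7 states tracking the last 2 symbols read; the second has 3 states tracking whether and how much of `11` has been seen. A product state is a pair (one from each), accepting exactly when both do.
       0  1 
>  A   B  C 
   B   D  E 
   C   F  G 
   D   D  E 
   E   F  G 
   F   D  E 
 * G   H  G 
 * H   I  J 
   I   I  J 
   J   H  G 
(> = start, * = accepting)

start=A; accept=G,H; A-0>B; A-1>C; B-0>D; B-1>E; C-0>F; C-1>G; D-0>D; D-1>E; E-0>F; E-1>G; F-0>D; F-1>E; G-0>H; G-1>G; H-0>I; H-1>J; I-0>I; I-1>J; J-0>H; J-1>G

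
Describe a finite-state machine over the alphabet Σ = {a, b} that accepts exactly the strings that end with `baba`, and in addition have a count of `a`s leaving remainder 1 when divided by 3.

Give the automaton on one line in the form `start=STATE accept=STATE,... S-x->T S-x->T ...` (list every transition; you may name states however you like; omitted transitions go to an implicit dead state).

start=s0 accept=s14 s0-a->s1 s0-b->s2 s1-a->s3 s1-b->s4 s2-a->s5 s2-b->s2 s3-a->s0 s3-b->s6 s4-a->s7 s4-b->s4 s5-a->s3 s5-b->s8 s6-a->s9 s6-b->s6 s7-a->s0 s7-b->s10 s8-a->s11 s8-b->s4 s9-a->s1 s9-b->s12 s10-a->s13 s10-b->s6 s11-a->s0 s11-b->s10 s12-a->s14 s12-b->s2 s13-a->s1 s13-b->s12 s14-a->s3 s14-b->s8

Handle the two conditions separately and then intersect. One (5 states) tracks how much of the suffix `baba` has currently been matched; the other (3 states) tracks the count of `a`s modulo 3. Each combined state is a pair, one component from each; accept when both components accept.
With 15 states:
          a    b  
>  s0     s1   s2 
   s1     s3   s4 
   s2     s5   s2 
   s3     s0   s6 
   s4     s7   s4 
   s5     s3   s8 
   s6     s9   s6 
   s7     s0  s10 
   s8    s11   s4 
   s9     s1  s12 
   s10   s13   s6 
   s11    s0  s10 
   s12   s14   s2 
   s13    s1  s12 
 * s14    s3   s8 
(> = start, * = accepting)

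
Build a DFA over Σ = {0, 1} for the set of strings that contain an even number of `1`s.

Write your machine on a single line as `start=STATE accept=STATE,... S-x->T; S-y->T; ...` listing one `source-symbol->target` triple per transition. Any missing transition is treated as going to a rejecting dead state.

The only thing that matters is how many `1`s have appeared, reduced mod 2. Use one state per residue: S0 for 0, …, S1 for 1. Reading `1` moves to the next residue; anything else stays put. S0 is accepting.
A 2-state machine:
        0   1  
>* S0   S0  S1 
   S1   S1  S0 
(> = start, * = accepting)

start=S0; accept=S0; S0-0->S0; S0-1->S1; S1-0->S1; S1-1->S0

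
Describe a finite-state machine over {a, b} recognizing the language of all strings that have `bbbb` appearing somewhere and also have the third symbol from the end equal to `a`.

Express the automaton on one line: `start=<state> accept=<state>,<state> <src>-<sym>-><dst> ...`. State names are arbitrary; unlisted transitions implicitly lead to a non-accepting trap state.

Handle the two conditions separately and then intersect. The first has 5 states tracking whether and how much of `bbbb` has been seen; the second has 15 states tracking the last 3 symbols read. A product state is a pair (one from each), accepting exactly when both do.
With 23 states:
          a    b  
>  q0     q1   q2 
   q1     q3   q4 
   q2     q5   q6 
   q3     q7   q8 
   q4     q9  q10 
   q5    q11  q12 
   q6    q13  q14 
   q7     q7   q8 
   q8     q9  q10 
   q9    q11  q12 
   q10   q13  q14 
   q11    q7   q8 
   q12    q9  q10 
   q13   q11  q12 
   q14   q13  q15 
   q15   q16  q15 
   q16   q17  q18 
   q17   q19  q20 
   q18   q21  q22 
 * q19   q19  q20 
 * q20   q21  q22 
 * q21   q17  q18 
 * q22   q16  q15 
(> = start, * = accepting)

start=q0 accept=q19,q20,q21,q22 q0-a->q1 q0-b->q2 q1-a->q3 q1-b->q4 q2-a->q5 q2-b->q6 q3-a->q7 q3-b->q8 q4-a->q9 q4-b->q10 q5-a->q11 q5-b->q12 q6-a->q13 q6-b->q14 q7-a->q7 q7-b->q8 q8-a->q9 q8-b->q10 q9-a->q11 q9-b->q12 q10-a->q13 q10-b->q14 q11-a->q7 q11-b->q8 q12-a->q9 q12-b->q10 q13-a->q11 q13-b->q12 q14-a->q13 q14-b->q15 q15-a->q16 q15-b->q15 q16-a->q17 q16-b->q18 q17-a->q19 q17-b->q20 q18-a->q21 q18-b->q22 q19-a->q19 q19-b->q20 q20-a->q21 q20-b->q22 q21-a->q17 q21-b->q18 q22-a->q16 q22-b->q15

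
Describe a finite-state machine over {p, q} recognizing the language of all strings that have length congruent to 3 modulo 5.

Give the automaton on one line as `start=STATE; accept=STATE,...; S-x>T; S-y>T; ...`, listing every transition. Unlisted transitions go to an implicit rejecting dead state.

Count input length modulo 5: every symbol advances one step around the cycle A → B → C → D → E → A. Accept at D.
5 states suffice.
       p  q 
>  A   B  B 
   B   C  C 
   C   D  D 
 * D   E  E 
   E   A  A 
(> = start, * = accepting)

start=A; accept=D; A-p>B; A-q>B; B-p>C; B-q>C; C-p>D; C-q>D; D-p>E; D-q>E; E-p>A; E-q>A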